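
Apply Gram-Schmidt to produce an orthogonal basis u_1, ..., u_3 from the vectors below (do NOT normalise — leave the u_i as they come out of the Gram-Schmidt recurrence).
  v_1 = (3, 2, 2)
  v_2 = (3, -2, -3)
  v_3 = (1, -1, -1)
Orthogonal basis:
  u_1 = (3, 2, 2)
  u_2 = (54/17, -32/17, -49/17)
  u_3 = (10/373, -75/373, 60/373)

Apply the Gram-Schmidt recurrence
  u_1 = v_1
  u_i = v_i − Σ_{j<i} ((v_i · u_j) / (u_j · u_j)) · u_j.

Step by step this gives:
  u_1 = (3, 2, 2)
  u_2 = (54/17, -32/17, -49/17)
  u_3 = (10/373, -75/373, 60/373)

Orthogonality check:
  u_2 · u_1 = 0 (should be 0)
  u_3 · u_1 = 0 (should be 0)
  u_3 · u_2 = 0 (should be 0)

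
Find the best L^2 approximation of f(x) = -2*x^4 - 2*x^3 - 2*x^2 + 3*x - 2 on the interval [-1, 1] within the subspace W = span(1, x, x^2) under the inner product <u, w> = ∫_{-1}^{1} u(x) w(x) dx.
g(x) = -26*x^2/7 + 9*x/5 - 64/35

The best approximation g ∈ W is the orthogonal projection of f onto W. Writing g = a_0 + a_1 x + a_2 x^2, the coefficients solve the normal equations G · a = b where
  G_{ij} = <φ_i, φ_j> and b_i = <f, φ_i>, with φ_0 = 1, φ_1 = x, φ_2 = x^2.
G =
  [2, 0, 2/3]
  [0, 2/3, 0]
  [2/3, 0, 2/5],
b = (-92/15, 6/5, -284/105).
Solving gives a_0 = -64/35, a_1 = 9/5, a_2 = -26/7, so
  g(x) = -26*x^2/7 + 9*x/5 - 64/35.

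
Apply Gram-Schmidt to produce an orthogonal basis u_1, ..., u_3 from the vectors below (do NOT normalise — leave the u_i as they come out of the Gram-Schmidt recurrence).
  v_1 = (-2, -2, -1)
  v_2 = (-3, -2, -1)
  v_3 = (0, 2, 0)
Orthogonal basis:
  u_1 = (-2, -2, -1)
  u_2 = (-5/9, 4/9, 2/9)
  u_3 = (0, 2/5, -4/5)

Apply the Gram-Schmidt recurrence
  u_1 = v_1
  u_i = v_i − Σ_{j<i} ((v_i · u_j) / (u_j · u_j)) · u_j.

Step by step this gives:
  u_1 = (-2, -2, -1)
  u_2 = (-5/9, 4/9, 2/9)
  u_3 = (0, 2/5, -4/5)

Orthogonality check:
  u_2 · u_1 = 0 (should be 0)
  u_3 · u_1 = 0 (should be 0)
  u_3 · u_2 = 0 (should be 0)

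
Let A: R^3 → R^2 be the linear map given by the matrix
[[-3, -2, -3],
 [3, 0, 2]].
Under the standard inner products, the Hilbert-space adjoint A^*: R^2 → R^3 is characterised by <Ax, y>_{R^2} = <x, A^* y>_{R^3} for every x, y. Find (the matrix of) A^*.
A^* = A^T =
[[-3, 3],
 [-2, 0],
 [-3, 2]]

For real matrices with standard dot products, the defining identity <Ax, y> = <x, A^* y> gives (Ax)^T y = x^T (A^*) y, i.e. x^T A^T y = x^T (A^*) y. Since this holds for all x, y, we must have A^* = A^T. Therefore
A^* =
[[-3, 3],
 [-2, 0],
 [-3, 2]].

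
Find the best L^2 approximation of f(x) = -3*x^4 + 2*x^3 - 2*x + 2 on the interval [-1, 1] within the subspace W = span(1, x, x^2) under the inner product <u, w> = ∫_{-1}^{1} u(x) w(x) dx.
g(x) = -18*x^2/7 - 4*x/5 + 79/35

The best approximation g ∈ W is the orthogonal projection of f onto W. Writing g = a_0 + a_1 x + a_2 x^2, the coefficients solve the normal equations G · a = b where
  G_{ij} = <φ_i, φ_j> and b_i = <f, φ_i>, with φ_0 = 1, φ_1 = x, φ_2 = x^2.
G =
  [2, 0, 2/3]
  [0, 2/3, 0]
  [2/3, 0, 2/5],
b = (14/5, -8/15, 10/21).
Solving gives a_0 = 79/35, a_1 = -4/5, a_2 = -18/7, so
  g(x) = -18*x^2/7 - 4*x/5 + 79/35.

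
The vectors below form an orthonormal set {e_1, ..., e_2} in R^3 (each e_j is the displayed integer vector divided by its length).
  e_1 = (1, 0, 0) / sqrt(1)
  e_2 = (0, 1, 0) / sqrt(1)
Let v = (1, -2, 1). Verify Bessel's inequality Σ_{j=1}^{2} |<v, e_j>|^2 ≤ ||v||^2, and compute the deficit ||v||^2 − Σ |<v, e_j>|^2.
Σ |<v, e_j>|^2 = 5; ||v||^2 = 6; deficit = 1

Write each e_j = u_j / sqrt(<u_j, u_j>) where u_j is the displayed integer vector. Then <v, e_j> = <v, u_j> / sqrt(<u_j, u_j>), so |<v, e_j>|^2 = <v, u_j>^2 / <u_j, u_j>.
Coefficients: <v, e_1> = 1/sqrt(1), <v, e_2> = -2/sqrt(1).
Square and sum: Σ |<v, e_j>|^2 = 5.
Compute ||v||^2 = v·v = 6.
Deficit = 6 − 5 = 1 ≥ 0, confirming Bessel's inequality. (The deficit equals ||v − Σ <v,e_j> e_j||^2, the squared distance from v to span{e_j}.)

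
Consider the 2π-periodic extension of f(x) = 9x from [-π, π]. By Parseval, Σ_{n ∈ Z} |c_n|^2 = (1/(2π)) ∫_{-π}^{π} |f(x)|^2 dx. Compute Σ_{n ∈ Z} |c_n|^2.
Σ |c_n|^2 = 27π^2

Expand and integrate term by term over [-π, π]:
  ∫ (9x)^2 dx = 81·(2π^3/3); ∫ 2·9·(0)·x dx = 0 (odd integrand); ∫ 0^2 dx = 0·2π.
So (1/(2π)) ∫_{-π}^{π} (9x)^2 dx = 81π^2/3 + 0 = 27π^2.
Parseval ⇒ Σ |c_n|^2 = 27π^2.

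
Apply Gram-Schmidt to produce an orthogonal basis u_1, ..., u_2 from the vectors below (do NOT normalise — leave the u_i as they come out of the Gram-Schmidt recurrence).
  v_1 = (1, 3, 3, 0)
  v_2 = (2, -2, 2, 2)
Orthogonal basis:
  u_1 = (1, 3, 3, 0)
  u_2 = (36/19, -44/19, 32/19, 2)

Apply the Gram-Schmidt recurrence
  u_1 = v_1
  u_i = v_i − Σ_{j<i} ((v_i · u_j) / (u_j · u_j)) · u_j.

Step by step this gives:
  u_1 = (1, 3, 3, 0)
  u_2 = (36/19, -44/19, 32/19, 2)

Orthogonality check:
  u_2 · u_1 = 0 (should be 0)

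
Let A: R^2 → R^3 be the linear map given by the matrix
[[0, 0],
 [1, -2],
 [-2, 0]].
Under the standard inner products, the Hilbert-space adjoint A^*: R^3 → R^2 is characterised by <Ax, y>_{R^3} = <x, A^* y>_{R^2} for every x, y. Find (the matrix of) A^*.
A^* = A^T =
[[0, 1, -2],
 [0, -2, 0]]

For real matrices with standard dot products, the defining identity <Ax, y> = <x, A^* y> gives (Ax)^T y = x^T (A^*) y, i.e. x^T A^T y = x^T (A^*) y. Since this holds for all x, y, we must have A^* = A^T. Therefore
A^* =
[[0, 1, -2],
 [0, -2, 0]].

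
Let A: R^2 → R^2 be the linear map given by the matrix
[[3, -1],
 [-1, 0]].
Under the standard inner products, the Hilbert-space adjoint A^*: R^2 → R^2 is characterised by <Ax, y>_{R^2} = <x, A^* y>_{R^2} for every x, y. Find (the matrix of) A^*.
A^* = A^T =
[[3, -1],
 [-1, 0]]

For real matrices with standard dot products, the defining identity <Ax, y> = <x, A^* y> gives (Ax)^T y = x^T (A^*) y, i.e. x^T A^T y = x^T (A^*) y. Since this holds for all x, y, we must have A^* = A^T. Therefore
A^* =
[[3, -1],
 [-1, 0]].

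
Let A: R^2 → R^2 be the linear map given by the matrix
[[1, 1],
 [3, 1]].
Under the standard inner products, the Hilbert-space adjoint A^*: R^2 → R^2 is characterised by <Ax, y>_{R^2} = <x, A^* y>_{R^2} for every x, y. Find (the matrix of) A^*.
A^* = A^T =
[[1, 3],
 [1, 1]]

For real matrices with standard dot products, the defining identity <Ax, y> = <x, A^* y> gives (Ax)^T y = x^T (A^*) y, i.e. x^T A^T y = x^T (A^*) y. Since this holds for all x, y, we must have A^* = A^T. Therefore
A^* =
[[1, 3],
 [1, 1]].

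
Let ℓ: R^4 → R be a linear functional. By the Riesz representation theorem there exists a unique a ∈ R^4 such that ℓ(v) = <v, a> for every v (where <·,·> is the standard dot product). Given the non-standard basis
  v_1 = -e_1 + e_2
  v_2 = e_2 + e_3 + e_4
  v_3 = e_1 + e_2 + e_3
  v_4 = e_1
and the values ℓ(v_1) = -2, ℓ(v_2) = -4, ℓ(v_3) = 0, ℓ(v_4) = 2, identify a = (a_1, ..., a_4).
a = (2, 0, -2, -2)

Write a = (a_1, ..., a_4) in the standard basis. For each basis vector v_i, ℓ(v_i) = <v_i, a> is a linear equation in the a_j's. Collect the n equations into a matrix system V a = ℓ, where row i of V is v_i (expressed in the standard basis). Since V is invertible (lower-triangular with 1s on the diagonal, up to permutation), solve by back-substitution:
  V =
[[-1, 1, 0, 0],
 [0, 1, 1, 1],
 [1, 1, 1, 0],
 [1, 0, 0, 0]]
  V a = (-2, -4, 0, 2)
Solving gives a = (2, 0, -2, -2).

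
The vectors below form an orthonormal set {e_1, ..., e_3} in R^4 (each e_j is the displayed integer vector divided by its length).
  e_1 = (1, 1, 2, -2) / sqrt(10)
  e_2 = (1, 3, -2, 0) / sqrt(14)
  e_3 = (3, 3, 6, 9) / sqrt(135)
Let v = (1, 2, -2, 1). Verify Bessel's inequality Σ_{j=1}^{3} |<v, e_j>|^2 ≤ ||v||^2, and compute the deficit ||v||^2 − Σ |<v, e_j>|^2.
Σ |<v, e_j>|^2 = 206/21; ||v||^2 = 10; deficit = 4/21

Write each e_j = u_j / sqrt(<u_j, u_j>) where u_j is the displayed integer vector. Then <v, e_j> = <v, u_j> / sqrt(<u_j, u_j>), so |<v, e_j>|^2 = <v, u_j>^2 / <u_j, u_j>.
Coefficients: <v, e_1> = -3/sqrt(10), <v, e_2> = 11/sqrt(14), <v, e_3> = 6/sqrt(135).
Square and sum: Σ |<v, e_j>|^2 = 206/21.
Compute ||v||^2 = v·v = 10.
Deficit = 10 − 206/21 = 4/21 ≥ 0, confirming Bessel's inequality. (The deficit equals ||v − Σ <v,e_j> e_j||^2, the squared distance from v to span{e_j}.)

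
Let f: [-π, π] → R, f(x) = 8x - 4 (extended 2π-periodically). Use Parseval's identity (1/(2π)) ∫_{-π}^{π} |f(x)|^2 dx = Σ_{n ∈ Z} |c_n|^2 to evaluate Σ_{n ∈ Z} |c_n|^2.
Σ |c_n|^2 = 64π^2/3 + 16

Expand and integrate term by term over [-π, π]:
  ∫ (8x)^2 dx = 64·(2π^3/3); ∫ 2·8·(-4)·x dx = 0 (odd integrand); ∫ (-4)^2 dx = 16·2π.
So (1/(2π)) ∫_{-π}^{π} (8x - 4)^2 dx = 64π^2/3 + 16 = 64π^2/3 + 16.
Parseval ⇒ Σ |c_n|^2 = 64π^2/3 + 16.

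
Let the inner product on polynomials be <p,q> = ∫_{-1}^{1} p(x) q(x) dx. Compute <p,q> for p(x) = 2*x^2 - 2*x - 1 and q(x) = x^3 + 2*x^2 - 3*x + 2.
<p,q> = 32/15

Expand the product: p(x)·q(x) = 2*x^5 + 2*x^4 - 11*x^3 + 8*x^2 - x - 2.
∫_{-1}^{1} of each monomial x^k gives [2/(k+1) if k even, 0 if k odd]. Integrating term-by-term (or equivalently evaluating the antiderivative F(x) = x^6/3 + 2*x^5/5 - 11*x^4/4 + 8*x^3/3 - x^2/2 - 2*x at the endpoints):
  F(1) − F(−1) = -37/20 − (-239/60) = 32/15.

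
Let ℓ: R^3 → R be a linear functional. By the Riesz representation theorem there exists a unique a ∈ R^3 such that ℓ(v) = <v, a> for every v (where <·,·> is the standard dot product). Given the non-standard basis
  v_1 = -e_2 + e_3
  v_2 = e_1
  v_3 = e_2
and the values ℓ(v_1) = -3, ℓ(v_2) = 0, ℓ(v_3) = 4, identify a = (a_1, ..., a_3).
a = (0, 4, 1)

Write a = (a_1, ..., a_3) in the standard basis. For each basis vector v_i, ℓ(v_i) = <v_i, a> is a linear equation in the a_j's. Collect the n equations into a matrix system V a = ℓ, where row i of V is v_i (expressed in the standard basis). Since V is invertible (lower-triangular with 1s on the diagonal, up to permutation), solve by back-substitution:
  V =
[[0, -1, 1],
 [1, 0, 0],
 [0, 1, 0]]
  V a = (-3, 0, 4)
Solving gives a = (0, 4, 1).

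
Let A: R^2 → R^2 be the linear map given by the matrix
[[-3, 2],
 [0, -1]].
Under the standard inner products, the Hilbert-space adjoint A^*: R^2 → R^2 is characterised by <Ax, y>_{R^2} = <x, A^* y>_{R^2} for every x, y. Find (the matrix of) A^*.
A^* = A^T =
[[-3, 0],
 [2, -1]]

For real matrices with standard dot products, the defining identity <Ax, y> = <x, A^* y> gives (Ax)^T y = x^T (A^*) y, i.e. x^T A^T y = x^T (A^*) y. Since this holds for all x, y, we must have A^* = A^T. Therefore
A^* =
[[-3, 0],
 [2, -1]].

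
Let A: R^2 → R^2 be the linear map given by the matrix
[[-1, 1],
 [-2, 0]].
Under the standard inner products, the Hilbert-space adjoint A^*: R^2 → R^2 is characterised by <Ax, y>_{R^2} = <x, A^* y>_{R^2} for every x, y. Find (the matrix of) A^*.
A^* = A^T =
[[-1, -2],
 [1, 0]]

For real matrices with standard dot products, the defining identity <Ax, y> = <x, A^* y> gives (Ax)^T y = x^T (A^*) y, i.e. x^T A^T y = x^T (A^*) y. Since this holds for all x, y, we must have A^* = A^T. Therefore
A^* =
[[-1, -2],
 [1, 0]].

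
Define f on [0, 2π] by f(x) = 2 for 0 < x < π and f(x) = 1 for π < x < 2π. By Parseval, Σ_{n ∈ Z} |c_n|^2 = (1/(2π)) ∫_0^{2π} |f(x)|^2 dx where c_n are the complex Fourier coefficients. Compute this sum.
Σ |c_n|^2 = 5/2

Parseval equates the L^2 energy of f (normalised by 1/(2π)) with the ℓ^2 sum of its Fourier coefficients: (1/(2π)) ∫_0^{2π} |f|^2 = Σ |c_n|^2.
Compute the left side: (1/(2π)) [∫_0^π 2^2 dx + ∫_π^{2π} 1^2 dx] = (1/(2π)) · (4π + 1π) = (4 + 1)/2 = 5/2.
So Σ_{n ∈ Z} |c_n|^2 = 5/2.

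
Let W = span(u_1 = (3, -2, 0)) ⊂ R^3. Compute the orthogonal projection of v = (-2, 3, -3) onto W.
proj_W(v) = (-36/13, 24/13, 0)

Set up U = [u_1 | ... | u_1] ∈ R^(3×1). The projector onto W = col(U) is P = U (U^T U)^(-1) U^T.
Compute U^T U =
  [13],
and U^T v = (-12).
Solve U^T U · c = U^T v for the coefficients: c = (-12/13). The projection is proj_W(v) = U c.
Check: (v - proj_W(v)) · u_1 = 0  (should be 0).
Result: proj_W(v) = (-36/13, 24/13, 0).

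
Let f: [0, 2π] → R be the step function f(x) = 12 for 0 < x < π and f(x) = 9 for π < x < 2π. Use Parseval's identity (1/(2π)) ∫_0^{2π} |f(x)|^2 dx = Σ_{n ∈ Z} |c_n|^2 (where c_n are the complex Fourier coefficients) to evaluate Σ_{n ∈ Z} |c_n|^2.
Σ |c_n|^2 = 225/2

Parseval equates the L^2 energy of f (normalised by 1/(2π)) with the ℓ^2 sum of its Fourier coefficients: (1/(2π)) ∫_0^{2π} |f|^2 = Σ |c_n|^2.
Compute the left side: (1/(2π)) [∫_0^π 12^2 dx + ∫_π^{2π} 9^2 dx] = (1/(2π)) · (144π + 81π) = (144 + 81)/2 = 225/2.
So Σ_{n ∈ Z} |c_n|^2 = 225/2.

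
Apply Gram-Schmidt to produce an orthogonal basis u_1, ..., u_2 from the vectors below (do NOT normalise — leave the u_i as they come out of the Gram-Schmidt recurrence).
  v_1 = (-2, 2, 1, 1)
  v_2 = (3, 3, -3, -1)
Orthogonal basis:
  u_1 = (-2, 2, 1, 1)
  u_2 = (11/5, 19/5, -13/5, -3/5)

Apply the Gram-Schmidt recurrence
  u_1 = v_1
  u_i = v_i − Σ_{j<i} ((v_i · u_j) / (u_j · u_j)) · u_j.

Step by step this gives:
  u_1 = (-2, 2, 1, 1)
  u_2 = (11/5, 19/5, -13/5, -3/5)

Orthogonality check:
  u_2 · u_1 = 0 (should be 0)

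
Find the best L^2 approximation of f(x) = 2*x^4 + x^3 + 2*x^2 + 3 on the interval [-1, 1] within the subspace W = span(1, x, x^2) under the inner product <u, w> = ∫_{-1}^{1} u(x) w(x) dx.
g(x) = 26*x^2/7 + 3*x/5 + 99/35

The best approximation g ∈ W is the orthogonal projection of f onto W. Writing g = a_0 + a_1 x + a_2 x^2, the coefficients solve the normal equations G · a = b where
  G_{ij} = <φ_i, φ_j> and b_i = <f, φ_i>, with φ_0 = 1, φ_1 = x, φ_2 = x^2.
G =
  [2, 0, 2/3]
  [0, 2/3, 0]
  [2/3, 0, 2/5],
b = (122/15, 2/5, 118/35).
Solving gives a_0 = 99/35, a_1 = 3/5, a_2 = 26/7, so
  g(x) = 26*x^2/7 + 3*x/5 + 99/35.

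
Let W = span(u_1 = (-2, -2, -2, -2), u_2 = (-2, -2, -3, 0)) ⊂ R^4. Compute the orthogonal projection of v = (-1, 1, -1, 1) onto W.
proj_W(v) = (-3/19, -3/19, -15/19, 21/19)

Set up U = [u_1 | ... | u_2] ∈ R^(4×2). The projector onto W = col(U) is P = U (U^T U)^(-1) U^T.
Compute U^T U =
  [16, 14]
  [14, 17],
and U^T v = (0, 3).
Solve U^T U · c = U^T v for the coefficients: c = (-21/38, 12/19). The projection is proj_W(v) = U c.
Check: (v - proj_W(v)) · u_1 = 0  (should be 0).
Check: (v - proj_W(v)) · u_2 = 0  (should be 0).
Result: proj_W(v) = (-3/19, -3/19, -15/19, 21/19).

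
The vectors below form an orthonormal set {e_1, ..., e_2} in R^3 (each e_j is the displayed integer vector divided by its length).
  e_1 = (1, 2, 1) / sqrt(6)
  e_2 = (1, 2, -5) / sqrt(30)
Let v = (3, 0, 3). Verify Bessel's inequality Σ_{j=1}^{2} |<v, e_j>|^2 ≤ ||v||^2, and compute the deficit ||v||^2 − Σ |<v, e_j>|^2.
Σ |<v, e_j>|^2 = 54/5; ||v||^2 = 18; deficit = 36/5

Write each e_j = u_j / sqrt(<u_j, u_j>) where u_j is the displayed integer vector. Then <v, e_j> = <v, u_j> / sqrt(<u_j, u_j>), so |<v, e_j>|^2 = <v, u_j>^2 / <u_j, u_j>.
Coefficients: <v, e_1> = 6/sqrt(6), <v, e_2> = -12/sqrt(30).
Square and sum: Σ |<v, e_j>|^2 = 54/5.
Compute ||v||^2 = v·v = 18.
Deficit = 18 − 54/5 = 36/5 ≥ 0, confirming Bessel's inequality. (The deficit equals ||v − Σ <v,e_j> e_j||^2, the squared distance from v to span{e_j}.)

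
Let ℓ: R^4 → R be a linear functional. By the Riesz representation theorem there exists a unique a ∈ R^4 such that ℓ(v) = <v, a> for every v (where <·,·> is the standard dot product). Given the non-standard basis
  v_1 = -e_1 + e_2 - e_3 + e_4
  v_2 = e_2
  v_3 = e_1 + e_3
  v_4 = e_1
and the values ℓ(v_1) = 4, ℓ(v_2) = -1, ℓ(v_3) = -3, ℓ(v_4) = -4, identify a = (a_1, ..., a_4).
a = (-4, -1, 1, 2)

Write a = (a_1, ..., a_4) in the standard basis. For each basis vector v_i, ℓ(v_i) = <v_i, a> is a linear equation in the a_j's. Collect the n equations into a matrix system V a = ℓ, where row i of V is v_i (expressed in the standard basis). Since V is invertible (lower-triangular with 1s on the diagonal, up to permutation), solve by back-substitution:
  V =
[[-1, 1, -1, 1],
 [0, 1, 0, 0],
 [1, 0, 1, 0],
 [1, 0, 0, 0]]
  V a = (4, -1, -3, -4)
Solving gives a = (-4, -1, 1, 2).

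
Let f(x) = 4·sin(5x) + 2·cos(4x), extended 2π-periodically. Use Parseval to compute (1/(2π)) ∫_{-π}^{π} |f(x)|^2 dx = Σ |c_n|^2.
Σ |c_n|^2 = 10

Expand |f|^2 and use orthogonality of {sin(nx), cos(mx)} on [-π, π]:
  ∫_{-π}^{π} sin(nx)^2 dx = π, ∫ cos(mx)^2 dx = π, and cross terms integrate to 0.
So ∫_{-π}^{π} f(x)^2 dx = 4^2 · π + 2^2 · π = (16 + 4)π.
Divide by 2π: (16 + 4)/2 = 10.
By Parseval, this equals Σ |c_n|^2.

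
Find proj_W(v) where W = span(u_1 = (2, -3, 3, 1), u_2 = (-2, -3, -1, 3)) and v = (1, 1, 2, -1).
proj_W(v) = (14/9, 9/14, 169/126, -76/63)

Set up U = [u_1 | ... | u_2] ∈ R^(4×2). The projector onto W = col(U) is P = U (U^T U)^(-1) U^T.
Compute U^T U =
  [23, 5]
  [5, 23],
and U^T v = (4, -10).
Solve U^T U · c = U^T v for the coefficients: c = (71/252, -125/252). The projection is proj_W(v) = U c.
Check: (v - proj_W(v)) · u_1 = 0  (should be 0).
Check: (v - proj_W(v)) · u_2 = 0  (should be 0).
Result: proj_W(v) = (14/9, 9/14, 169/126, -76/63).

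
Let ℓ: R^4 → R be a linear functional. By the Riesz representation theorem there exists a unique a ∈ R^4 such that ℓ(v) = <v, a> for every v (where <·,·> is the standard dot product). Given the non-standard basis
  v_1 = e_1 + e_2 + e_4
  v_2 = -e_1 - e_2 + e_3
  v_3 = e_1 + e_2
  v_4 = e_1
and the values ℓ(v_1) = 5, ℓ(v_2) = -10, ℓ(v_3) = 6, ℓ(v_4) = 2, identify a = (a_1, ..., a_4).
a = (2, 4, -4, -1)

Write a = (a_1, ..., a_4) in the standard basis. For each basis vector v_i, ℓ(v_i) = <v_i, a> is a linear equation in the a_j's. Collect the n equations into a matrix system V a = ℓ, where row i of V is v_i (expressed in the standard basis). Since V is invertible (lower-triangular with 1s on the diagonal, up to permutation), solve by back-substitution:
  V =
[[1, 1, 0, 1],
 [-1, -1, 1, 0],
 [1, 1, 0, 0],
 [1, 0, 0, 0]]
  V a = (5, -10, 6, 2)
Solving gives a = (2, 4, -4, -1).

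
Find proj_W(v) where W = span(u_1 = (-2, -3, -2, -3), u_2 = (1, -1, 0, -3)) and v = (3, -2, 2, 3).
proj_W(v) = (116/93, 283/186, 103/93, 77/62)

Set up U = [u_1 | ... | u_2] ∈ R^(4×2). The projector onto W = col(U) is P = U (U^T U)^(-1) U^T.
Compute U^T U =
  [26, 10]
  [10, 11],
and U^T v = (-13, -4).
Solve U^T U · c = U^T v for the coefficients: c = (-103/186, 13/93). The projection is proj_W(v) = U c.
Check: (v - proj_W(v)) · u_1 = 0  (should be 0).
Check: (v - proj_W(v)) · u_2 = 0  (should be 0).
Result: proj_W(v) = (116/93, 283/186, 103/93, 77/62).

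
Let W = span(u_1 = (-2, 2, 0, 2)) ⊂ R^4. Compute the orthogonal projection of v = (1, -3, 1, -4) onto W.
proj_W(v) = (8/3, -8/3, 0, -8/3)

Set up U = [u_1 | ... | u_1] ∈ R^(4×1). The projector onto W = col(U) is P = U (U^T U)^(-1) U^T.
Compute U^T U =
  [12],
and U^T v = (-16).
Solve U^T U · c = U^T v for the coefficients: c = (-4/3). The projection is proj_W(v) = U c.
Check: (v - proj_W(v)) · u_1 = 0  (should be 0).
Result: proj_W(v) = (8/3, -8/3, 0, -8/3).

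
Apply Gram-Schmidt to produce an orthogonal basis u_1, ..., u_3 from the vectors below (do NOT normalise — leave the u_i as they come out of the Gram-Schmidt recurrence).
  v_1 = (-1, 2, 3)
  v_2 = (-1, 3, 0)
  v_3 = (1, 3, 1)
Orthogonal basis:
  u_1 = (-1, 2, 3)
  u_2 = (-1/2, 2, -3/2)
  u_3 = (171/91, 57/91, 19/91)

Apply the Gram-Schmidt recurrence
  u_1 = v_1
  u_i = v_i − Σ_{j<i} ((v_i · u_j) / (u_j · u_j)) · u_j.

Step by step this gives:
  u_1 = (-1, 2, 3)
  u_2 = (-1/2, 2, -3/2)
  u_3 = (171/91, 57/91, 19/91)

Orthogonality check:
  u_2 · u_1 = 0 (should be 0)
  u_3 · u_1 = 0 (should be 0)
  u_3 · u_2 = 0 (should be 0)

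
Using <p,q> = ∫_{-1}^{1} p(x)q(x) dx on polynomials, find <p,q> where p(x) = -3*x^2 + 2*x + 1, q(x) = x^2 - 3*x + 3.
<p,q> = -68/15

Expand the product: p(x)·q(x) = -3*x^4 + 11*x^3 - 14*x^2 + 3*x + 3.
∫_{-1}^{1} of each monomial x^k gives [2/(k+1) if k even, 0 if k odd]. Integrating term-by-term (or equivalently evaluating the antiderivative F(x) = -3*x^5/5 + 11*x^4/4 - 14*x^3/3 + 3*x^2/2 + 3*x at the endpoints):
  F(1) − F(−1) = 119/60 − (391/60) = -68/15.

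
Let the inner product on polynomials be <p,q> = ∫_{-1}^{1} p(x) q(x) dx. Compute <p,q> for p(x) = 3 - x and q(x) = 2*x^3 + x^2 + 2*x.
<p,q> = -2/15

Expand the product: p(x)·q(x) = -2*x^4 + 5*x^3 + x^2 + 6*x.
∫_{-1}^{1} of each monomial x^k gives [2/(k+1) if k even, 0 if k odd]. Integrating term-by-term (or equivalently evaluating the antiderivative F(x) = -2*x^5/5 + 5*x^4/4 + x^3/3 + 3*x^2 at the endpoints):
  F(1) − F(−1) = 251/60 − (259/60) = -2/15.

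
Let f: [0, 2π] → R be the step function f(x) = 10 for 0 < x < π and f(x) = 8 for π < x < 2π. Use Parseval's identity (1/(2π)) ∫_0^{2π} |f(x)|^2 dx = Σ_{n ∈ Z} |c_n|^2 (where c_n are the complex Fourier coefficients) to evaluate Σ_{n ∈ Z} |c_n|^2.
Σ |c_n|^2 = 82

Parseval equates the L^2 energy of f (normalised by 1/(2π)) with the ℓ^2 sum of its Fourier coefficients: (1/(2π)) ∫_0^{2π} |f|^2 = Σ |c_n|^2.
Compute the left side: (1/(2π)) [∫_0^π 10^2 dx + ∫_π^{2π} 8^2 dx] = (1/(2π)) · (100π + 64π) = (100 + 64)/2 = 82.
So Σ_{n ∈ Z} |c_n|^2 = 82.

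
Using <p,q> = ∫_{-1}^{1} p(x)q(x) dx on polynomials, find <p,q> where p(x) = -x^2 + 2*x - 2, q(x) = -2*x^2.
<p,q> = 52/15

Expand the product: p(x)·q(x) = 2*x^4 - 4*x^3 + 4*x^2.
∫_{-1}^{1} of each monomial x^k gives [2/(k+1) if k even, 0 if k odd]. Integrating term-by-term (or equivalently evaluating the antiderivative F(x) = 2*x^5/5 - x^4 + 4*x^3/3 at the endpoints):
  F(1) − F(−1) = 11/15 − (-41/15) = 52/15.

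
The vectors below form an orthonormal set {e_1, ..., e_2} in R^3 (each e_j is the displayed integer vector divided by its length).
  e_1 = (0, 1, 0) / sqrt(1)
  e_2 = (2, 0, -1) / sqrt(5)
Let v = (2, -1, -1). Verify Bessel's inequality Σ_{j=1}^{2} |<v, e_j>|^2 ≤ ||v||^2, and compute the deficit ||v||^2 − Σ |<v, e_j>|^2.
Σ |<v, e_j>|^2 = 6; ||v||^2 = 6; deficit = 0

Write each e_j = u_j / sqrt(<u_j, u_j>) where u_j is the displayed integer vector. Then <v, e_j> = <v, u_j> / sqrt(<u_j, u_j>), so |<v, e_j>|^2 = <v, u_j>^2 / <u_j, u_j>.
Coefficients: <v, e_1> = -1/sqrt(1), <v, e_2> = 5/sqrt(5).
Square and sum: Σ |<v, e_j>|^2 = 6.
Compute ||v||^2 = v·v = 6.
Deficit = 6 − 6 = 0 ≥ 0, confirming Bessel's inequality. (The deficit equals ||v − Σ <v,e_j> e_j||^2, the squared distance from v to span{e_j}.)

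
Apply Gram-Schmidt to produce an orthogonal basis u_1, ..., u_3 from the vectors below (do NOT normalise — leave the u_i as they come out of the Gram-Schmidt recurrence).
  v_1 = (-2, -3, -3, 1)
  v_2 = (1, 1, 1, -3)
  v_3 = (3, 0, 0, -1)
Orthogonal basis:
  u_1 = (-2, -3, -3, 1)
  u_2 = (1/23, -10/23, -10/23, -58/23)
  u_3 = (368/155, -23/31, -23/31, 46/155)

Apply the Gram-Schmidt recurrence
  u_1 = v_1
  u_i = v_i − Σ_{j<i} ((v_i · u_j) / (u_j · u_j)) · u_j.

Step by step this gives:
  u_1 = (-2, -3, -3, 1)
  u_2 = (1/23, -10/23, -10/23, -58/23)
  u_3 = (368/155, -23/31, -23/31, 46/155)

Orthogonality check:
  u_2 · u_1 = 0 (should be 0)
  u_3 · u_1 = 0 (should be 0)
  u_3 · u_2 = 0 (should be 0)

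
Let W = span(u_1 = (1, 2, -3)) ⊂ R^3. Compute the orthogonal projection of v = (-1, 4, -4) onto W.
proj_W(v) = (19/14, 19/7, -57/14)

Set up U = [u_1 | ... | u_1] ∈ R^(3×1). The projector onto W = col(U) is P = U (U^T U)^(-1) U^T.
Compute U^T U =
  [14],
and U^T v = (19).
Solve U^T U · c = U^T v for the coefficients: c = (19/14). The projection is proj_W(v) = U c.
Check: (v - proj_W(v)) · u_1 = 0  (should be 0).
Result: proj_W(v) = (19/14, 19/7, -57/14).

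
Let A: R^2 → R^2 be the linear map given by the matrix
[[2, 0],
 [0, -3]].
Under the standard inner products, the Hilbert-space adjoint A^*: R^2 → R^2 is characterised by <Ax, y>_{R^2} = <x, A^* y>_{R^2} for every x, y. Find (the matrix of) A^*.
A^* = A^T =
[[2, 0],
 [0, -3]]

For real matrices with standard dot products, the defining identity <Ax, y> = <x, A^* y> gives (Ax)^T y = x^T (A^*) y, i.e. x^T A^T y = x^T (A^*) y. Since this holds for all x, y, we must have A^* = A^T. Therefore
A^* =
[[2, 0],
 [0, -3]].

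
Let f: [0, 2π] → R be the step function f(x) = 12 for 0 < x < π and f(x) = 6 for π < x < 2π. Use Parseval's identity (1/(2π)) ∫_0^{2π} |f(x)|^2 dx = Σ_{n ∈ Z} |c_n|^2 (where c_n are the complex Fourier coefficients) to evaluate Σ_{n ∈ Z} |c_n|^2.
Σ |c_n|^2 = 90

Parseval equates the L^2 energy of f (normalised by 1/(2π)) with the ℓ^2 sum of its Fourier coefficients: (1/(2π)) ∫_0^{2π} |f|^2 = Σ |c_n|^2.
Compute the left side: (1/(2π)) [∫_0^π 12^2 dx + ∫_π^{2π} 6^2 dx] = (1/(2π)) · (144π + 36π) = (144 + 36)/2 = 90.
So Σ_{n ∈ Z} |c_n|^2 = 90.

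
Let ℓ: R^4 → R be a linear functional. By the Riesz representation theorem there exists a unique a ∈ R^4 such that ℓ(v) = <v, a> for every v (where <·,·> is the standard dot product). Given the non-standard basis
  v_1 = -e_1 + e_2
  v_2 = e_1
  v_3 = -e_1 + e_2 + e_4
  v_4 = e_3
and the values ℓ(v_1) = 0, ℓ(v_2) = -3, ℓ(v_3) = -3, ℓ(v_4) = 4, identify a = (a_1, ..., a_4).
a = (-3, -3, 4, -3)

Write a = (a_1, ..., a_4) in the standard basis. For each basis vector v_i, ℓ(v_i) = <v_i, a> is a linear equation in the a_j's. Collect the n equations into a matrix system V a = ℓ, where row i of V is v_i (expressed in the standard basis). Since V is invertible (lower-triangular with 1s on the diagonal, up to permutation), solve by back-substitution:
  V =
[[-1, 1, 0, 0],
 [1, 0, 0, 0],
 [-1, 1, 0, 1],
 [0, 0, 1, 0]]
  V a = (0, -3, -3, 4)
Solving gives a = (-3, -3, 4, -3).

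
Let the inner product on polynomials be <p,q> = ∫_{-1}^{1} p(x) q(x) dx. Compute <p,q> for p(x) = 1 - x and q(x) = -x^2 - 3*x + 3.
<p,q> = 22/3

Expand the product: p(x)·q(x) = x^3 + 2*x^2 - 6*x + 3.
∫_{-1}^{1} of each monomial x^k gives [2/(k+1) if k even, 0 if k odd]. Integrating term-by-term (or equivalently evaluating the antiderivative F(x) = x^4/4 + 2*x^3/3 - 3*x^2 + 3*x at the endpoints):
  F(1) − F(−1) = 11/12 − (-77/12) = 22/3.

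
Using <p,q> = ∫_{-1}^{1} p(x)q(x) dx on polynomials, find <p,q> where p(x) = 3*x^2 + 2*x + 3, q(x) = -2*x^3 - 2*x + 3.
<p,q> = 296/15

Expand the product: p(x)·q(x) = -6*x^5 - 4*x^4 - 12*x^3 + 5*x^2 + 9.
∫_{-1}^{1} of each monomial x^k gives [2/(k+1) if k even, 0 if k odd]. Integrating term-by-term (or equivalently evaluating the antiderivative F(x) = -x^6 - 4*x^5/5 - 3*x^4 + 5*x^3/3 + 9*x at the endpoints):
  F(1) − F(−1) = 88/15 − (-208/15) = 296/15.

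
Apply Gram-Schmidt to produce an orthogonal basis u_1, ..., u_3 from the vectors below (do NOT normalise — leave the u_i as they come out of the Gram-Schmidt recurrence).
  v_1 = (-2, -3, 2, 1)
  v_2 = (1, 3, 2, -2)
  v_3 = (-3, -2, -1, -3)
Orthogonal basis:
  u_1 = (-2, -3, 2, 1)
  u_2 = (0, 3/2, 3, -3/2)
  u_3 = (-20/9, -2/3, -13/9, -32/9)

Apply the Gram-Schmidt recurrence
  u_1 = v_1
  u_i = v_i − Σ_{j<i} ((v_i · u_j) / (u_j · u_j)) · u_j.

Step by step this gives:
  u_1 = (-2, -3, 2, 1)
  u_2 = (0, 3/2, 3, -3/2)
  u_3 = (-20/9, -2/3, -13/9, -32/9)

Orthogonality check:
  u_2 · u_1 = 0 (should be 0)
  u_3 · u_1 = 0 (should be 0)
  u_3 · u_2 = 0 (should be 0)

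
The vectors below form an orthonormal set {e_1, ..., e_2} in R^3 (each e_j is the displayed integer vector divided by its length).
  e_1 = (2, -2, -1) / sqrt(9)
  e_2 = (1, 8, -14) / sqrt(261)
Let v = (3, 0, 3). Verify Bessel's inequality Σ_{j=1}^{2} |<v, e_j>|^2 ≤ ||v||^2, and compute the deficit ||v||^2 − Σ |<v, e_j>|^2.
Σ |<v, e_j>|^2 = 198/29; ||v||^2 = 18; deficit = 324/29

Write each e_j = u_j / sqrt(<u_j, u_j>) where u_j is the displayed integer vector. Then <v, e_j> = <v, u_j> / sqrt(<u_j, u_j>), so |<v, e_j>|^2 = <v, u_j>^2 / <u_j, u_j>.
Coefficients: <v, e_1> = 3/sqrt(9), <v, e_2> = -39/sqrt(261).
Square and sum: Σ |<v, e_j>|^2 = 198/29.
Compute ||v||^2 = v·v = 18.
Deficit = 18 − 198/29 = 324/29 ≥ 0, confirming Bessel's inequality. (The deficit equals ||v − Σ <v,e_j> e_j||^2, the squared distance from v to span{e_j}.)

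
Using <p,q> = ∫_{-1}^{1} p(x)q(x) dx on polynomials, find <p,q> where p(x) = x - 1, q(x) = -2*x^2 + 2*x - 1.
<p,q> = 14/3

Expand the product: p(x)·q(x) = -2*x^3 + 4*x^2 - 3*x + 1.
∫_{-1}^{1} of each monomial x^k gives [2/(k+1) if k even, 0 if k odd]. Integrating term-by-term (or equivalently evaluating the antiderivative F(x) = -x^4/2 + 4*x^3/3 - 3*x^2/2 + x at the endpoints):
  F(1) − F(−1) = 1/3 − (-13/3) = 14/3.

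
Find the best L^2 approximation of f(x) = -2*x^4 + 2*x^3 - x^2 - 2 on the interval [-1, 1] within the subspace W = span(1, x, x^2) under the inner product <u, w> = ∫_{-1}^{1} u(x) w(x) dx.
g(x) = -19*x^2/7 + 6*x/5 - 64/35

The best approximation g ∈ W is the orthogonal projection of f onto W. Writing g = a_0 + a_1 x + a_2 x^2, the coefficients solve the normal equations G · a = b where
  G_{ij} = <φ_i, φ_j> and b_i = <f, φ_i>, with φ_0 = 1, φ_1 = x, φ_2 = x^2.
G =
  [2, 0, 2/3]
  [0, 2/3, 0]
  [2/3, 0, 2/5],
b = (-82/15, 4/5, -242/105).
Solving gives a_0 = -64/35, a_1 = 6/5, a_2 = -19/7, so
  g(x) = -19*x^2/7 + 6*x/5 - 64/35.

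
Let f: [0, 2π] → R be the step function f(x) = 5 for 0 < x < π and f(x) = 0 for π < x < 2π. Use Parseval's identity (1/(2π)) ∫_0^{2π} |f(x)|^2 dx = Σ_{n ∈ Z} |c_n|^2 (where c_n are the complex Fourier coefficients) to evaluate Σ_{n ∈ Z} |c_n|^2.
Σ |c_n|^2 = 25/2

Parseval equates the L^2 energy of f (normalised by 1/(2π)) with the ℓ^2 sum of its Fourier coefficients: (1/(2π)) ∫_0^{2π} |f|^2 = Σ |c_n|^2.
Compute the left side: (1/(2π)) [∫_0^π 5^2 dx + ∫_π^{2π} 0^2 dx] = (1/(2π)) · (25π + 0π) = (25 + 0)/2 = 25/2.
So Σ_{n ∈ Z} |c_n|^2 = 25/2.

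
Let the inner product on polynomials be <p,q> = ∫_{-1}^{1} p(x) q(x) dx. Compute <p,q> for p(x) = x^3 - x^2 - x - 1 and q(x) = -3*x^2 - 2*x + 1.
<p,q> = 16/15

Expand the product: p(x)·q(x) = -3*x^5 + x^4 + 6*x^3 + 4*x^2 + x - 1.
∫_{-1}^{1} of each monomial x^k gives [2/(k+1) if k even, 0 if k odd]. Integrating term-by-term (or equivalently evaluating the antiderivative F(x) = -x^6/2 + x^5/5 + 3*x^4/2 + 4*x^3/3 + x^2/2 - x at the endpoints):
  F(1) − F(−1) = 61/30 − (29/30) = 16/15.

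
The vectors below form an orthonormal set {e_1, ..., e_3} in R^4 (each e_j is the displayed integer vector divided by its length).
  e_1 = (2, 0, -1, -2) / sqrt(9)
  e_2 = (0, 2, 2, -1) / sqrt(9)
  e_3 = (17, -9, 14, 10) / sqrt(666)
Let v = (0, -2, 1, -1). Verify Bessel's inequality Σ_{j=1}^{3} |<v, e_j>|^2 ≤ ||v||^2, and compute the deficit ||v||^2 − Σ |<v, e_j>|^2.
Σ |<v, e_j>|^2 = 316/333; ||v||^2 = 6; deficit = 1682/333

Write each e_j = u_j / sqrt(<u_j, u_j>) where u_j is the displayed integer vector. Then <v, e_j> = <v, u_j> / sqrt(<u_j, u_j>), so |<v, e_j>|^2 = <v, u_j>^2 / <u_j, u_j>.
Coefficients: <v, e_1> = 1/sqrt(9), <v, e_2> = -1/sqrt(9), <v, e_3> = 22/sqrt(666).
Square and sum: Σ |<v, e_j>|^2 = 316/333.
Compute ||v||^2 = v·v = 6.
Deficit = 6 − 316/333 = 1682/333 ≥ 0, confirming Bessel's inequality. (The deficit equals ||v − Σ <v,e_j> e_j||^2, the squared distance from v to span{e_j}.)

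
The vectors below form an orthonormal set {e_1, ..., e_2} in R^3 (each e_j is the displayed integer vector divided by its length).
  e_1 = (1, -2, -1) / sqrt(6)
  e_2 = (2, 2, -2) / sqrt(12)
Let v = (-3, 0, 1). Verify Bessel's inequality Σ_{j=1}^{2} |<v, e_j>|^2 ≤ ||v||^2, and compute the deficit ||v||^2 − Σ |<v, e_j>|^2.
Σ |<v, e_j>|^2 = 8; ||v||^2 = 10; deficit = 2

Write each e_j = u_j / sqrt(<u_j, u_j>) where u_j is the displayed integer vector. Then <v, e_j> = <v, u_j> / sqrt(<u_j, u_j>), so |<v, e_j>|^2 = <v, u_j>^2 / <u_j, u_j>.
Coefficients: <v, e_1> = -4/sqrt(6), <v, e_2> = -8/sqrt(12).
Square and sum: Σ |<v, e_j>|^2 = 8.
Compute ||v||^2 = v·v = 10.
Deficit = 10 − 8 = 2 ≥ 0, confirming Bessel's inequality. (The deficit equals ||v − Σ <v,e_j> e_j||^2, the squared distance from v to span{e_j}.)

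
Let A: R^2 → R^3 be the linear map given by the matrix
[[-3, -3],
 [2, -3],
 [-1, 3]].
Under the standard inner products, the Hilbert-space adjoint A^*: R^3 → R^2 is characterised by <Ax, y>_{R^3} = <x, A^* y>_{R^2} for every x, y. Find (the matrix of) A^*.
A^* = A^T =
[[-3, 2, -1],
 [-3, -3, 3]]

For real matrices with standard dot products, the defining identity <Ax, y> = <x, A^* y> gives (Ax)^T y = x^T (A^*) y, i.e. x^T A^T y = x^T (A^*) y. Since this holds for all x, y, we must have A^* = A^T. Therefore
A^* =
[[-3, 2, -1],
 [-3, -3, 3]].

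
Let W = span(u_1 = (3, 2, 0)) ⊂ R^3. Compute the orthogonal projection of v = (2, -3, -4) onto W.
proj_W(v) = (0, 0, 0)

Set up U = [u_1 | ... | u_1] ∈ R^(3×1). The projector onto W = col(U) is P = U (U^T U)^(-1) U^T.
Compute U^T U =
  [13],
and U^T v = (0).
Solve U^T U · c = U^T v for the coefficients: c = (0). The projection is proj_W(v) = U c.
Check: (v - proj_W(v)) · u_1 = 0  (should be 0).
Result: proj_W(v) = (0, 0, 0).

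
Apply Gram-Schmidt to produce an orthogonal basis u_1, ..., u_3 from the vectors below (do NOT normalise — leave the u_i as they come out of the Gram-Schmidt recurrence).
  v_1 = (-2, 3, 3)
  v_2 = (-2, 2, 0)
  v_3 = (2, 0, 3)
Orthogonal basis:
  u_1 = (-2, 3, 3)
  u_2 = (-12/11, 7/11, -15/11)
  u_3 = (9/19, 9/19, -3/19)

Apply the Gram-Schmidt recurrence
  u_1 = v_1
  u_i = v_i − Σ_{j<i} ((v_i · u_j) / (u_j · u_j)) · u_j.

Step by step this gives:
  u_1 = (-2, 3, 3)
  u_2 = (-12/11, 7/11, -15/11)
  u_3 = (9/19, 9/19, -3/19)

Orthogonality check:
  u_2 · u_1 = 0 (should be 0)
  u_3 · u_1 = 0 (should be 0)
  u_3 · u_2 = 0 (should be 0)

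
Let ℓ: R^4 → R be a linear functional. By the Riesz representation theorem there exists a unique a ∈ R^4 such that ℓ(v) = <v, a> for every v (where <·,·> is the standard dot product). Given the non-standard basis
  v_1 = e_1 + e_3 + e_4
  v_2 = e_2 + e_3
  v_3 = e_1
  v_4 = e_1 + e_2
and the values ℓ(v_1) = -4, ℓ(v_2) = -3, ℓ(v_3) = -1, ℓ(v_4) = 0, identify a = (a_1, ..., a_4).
a = (-1, 1, -4, 1)

Write a = (a_1, ..., a_4) in the standard basis. For each basis vector v_i, ℓ(v_i) = <v_i, a> is a linear equation in the a_j's. Collect the n equations into a matrix system V a = ℓ, where row i of V is v_i (expressed in the standard basis). Since V is invertible (lower-triangular with 1s on the diagonal, up to permutation), solve by back-substitution:
  V =
[[1, 0, 1, 1],
 [0, 1, 1, 0],
 [1, 0, 0, 0],
 [1, 1, 0, 0]]
  V a = (-4, -3, -1, 0)
Solving gives a = (-1, 1, -4, 1).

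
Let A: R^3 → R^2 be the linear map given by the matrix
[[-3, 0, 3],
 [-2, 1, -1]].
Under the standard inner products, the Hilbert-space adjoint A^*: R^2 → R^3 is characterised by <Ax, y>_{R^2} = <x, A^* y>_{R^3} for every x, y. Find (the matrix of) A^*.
A^* = A^T =
[[-3, -2],
 [0, 1],
 [3, -1]]

For real matrices with standard dot products, the defining identity <Ax, y> = <x, A^* y> gives (Ax)^T y = x^T (A^*) y, i.e. x^T A^T y = x^T (A^*) y. Since this holds for all x, y, we must have A^* = A^T. Therefore
A^* =
[[-3, -2],
 [0, 1],
 [3, -1]].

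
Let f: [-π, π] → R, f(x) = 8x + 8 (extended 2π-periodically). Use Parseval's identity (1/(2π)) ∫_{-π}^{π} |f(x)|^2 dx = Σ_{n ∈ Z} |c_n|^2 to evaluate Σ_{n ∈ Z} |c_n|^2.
Σ |c_n|^2 = 64π^2/3 + 64

Expand and integrate term by term over [-π, π]:
  ∫ (8x)^2 dx = 64·(2π^3/3); ∫ 2·8·(8)·x dx = 0 (odd integrand); ∫ 8^2 dx = 64·2π.
So (1/(2π)) ∫_{-π}^{π} (8x + 8)^2 dx = 64π^2/3 + 64 = 64π^2/3 + 64.
Parseval ⇒ Σ |c_n|^2 = 64π^2/3 + 64.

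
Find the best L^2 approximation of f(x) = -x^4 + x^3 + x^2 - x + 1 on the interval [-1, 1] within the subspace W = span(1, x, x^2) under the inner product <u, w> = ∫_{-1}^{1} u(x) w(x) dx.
g(x) = x^2/7 - 2*x/5 + 38/35

The best approximation g ∈ W is the orthogonal projection of f onto W. Writing g = a_0 + a_1 x + a_2 x^2, the coefficients solve the normal equations G · a = b where
  G_{ij} = <φ_i, φ_j> and b_i = <f, φ_i>, with φ_0 = 1, φ_1 = x, φ_2 = x^2.
G =
  [2, 0, 2/3]
  [0, 2/3, 0]
  [2/3, 0, 2/5],
b = (34/15, -4/15, 82/105).
Solving gives a_0 = 38/35, a_1 = -2/5, a_2 = 1/7, so
  g(x) = x^2/7 - 2*x/5 + 38/35.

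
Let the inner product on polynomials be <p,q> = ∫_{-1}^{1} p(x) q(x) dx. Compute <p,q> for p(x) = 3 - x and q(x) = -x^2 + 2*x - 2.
<p,q> = -46/3

Expand the product: p(x)·q(x) = x^3 - 5*x^2 + 8*x - 6.
∫_{-1}^{1} of each monomial x^k gives [2/(k+1) if k even, 0 if k odd]. Integrating term-by-term (or equivalently evaluating the antiderivative F(x) = x^4/4 - 5*x^3/3 + 4*x^2 - 6*x at the endpoints):
  F(1) − F(−1) = -41/12 − (143/12) = -46/3.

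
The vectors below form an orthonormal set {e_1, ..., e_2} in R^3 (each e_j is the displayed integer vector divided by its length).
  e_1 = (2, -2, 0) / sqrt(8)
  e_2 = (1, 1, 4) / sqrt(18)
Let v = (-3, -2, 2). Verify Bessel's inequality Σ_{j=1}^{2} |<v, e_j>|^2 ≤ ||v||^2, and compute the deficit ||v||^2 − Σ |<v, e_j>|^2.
Σ |<v, e_j>|^2 = 1; ||v||^2 = 17; deficit = 16

Write each e_j = u_j / sqrt(<u_j, u_j>) where u_j is the displayed integer vector. Then <v, e_j> = <v, u_j> / sqrt(<u_j, u_j>), so |<v, e_j>|^2 = <v, u_j>^2 / <u_j, u_j>.
Coefficients: <v, e_1> = -2/sqrt(8), <v, e_2> = 3/sqrt(18).
Square and sum: Σ |<v, e_j>|^2 = 1.
Compute ||v||^2 = v·v = 17.
Deficit = 17 − 1 = 16 ≥ 0, confirming Bessel's inequality. (The deficit equals ||v − Σ <v,e_j> e_j||^2, the squared distance from v to span{e_j}.)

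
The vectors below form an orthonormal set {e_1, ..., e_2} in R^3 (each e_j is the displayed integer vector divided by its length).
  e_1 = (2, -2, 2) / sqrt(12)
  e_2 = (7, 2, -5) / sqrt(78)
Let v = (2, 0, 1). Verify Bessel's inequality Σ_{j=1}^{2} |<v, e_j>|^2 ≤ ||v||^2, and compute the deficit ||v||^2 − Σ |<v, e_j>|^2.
Σ |<v, e_j>|^2 = 105/26; ||v||^2 = 5; deficit = 25/26

Write each e_j = u_j / sqrt(<u_j, u_j>) where u_j is the displayed integer vector. Then <v, e_j> = <v, u_j> / sqrt(<u_j, u_j>), so |<v, e_j>|^2 = <v, u_j>^2 / <u_j, u_j>.
Coefficients: <v, e_1> = 6/sqrt(12), <v, e_2> = 9/sqrt(78).
Square and sum: Σ |<v, e_j>|^2 = 105/26.
Compute ||v||^2 = v·v = 5.
Deficit = 5 − 105/26 = 25/26 ≥ 0, confirming Bessel's inequality. (The deficit equals ||v − Σ <v,e_j> e_j||^2, the squared distance from v to span{e_j}.)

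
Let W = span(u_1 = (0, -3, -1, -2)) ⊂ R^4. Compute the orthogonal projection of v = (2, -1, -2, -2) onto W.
proj_W(v) = (0, -27/14, -9/14, -9/7)

Set up U = [u_1 | ... | u_1] ∈ R^(4×1). The projector onto W = col(U) is P = U (U^T U)^(-1) U^T.
Compute U^T U =
  [14],
and U^T v = (9).
Solve U^T U · c = U^T v for the coefficients: c = (9/14). The projection is proj_W(v) = U c.
Check: (v - proj_W(v)) · u_1 = 0  (should be 0).
Result: proj_W(v) = (0, -27/14, -9/14, -9/7).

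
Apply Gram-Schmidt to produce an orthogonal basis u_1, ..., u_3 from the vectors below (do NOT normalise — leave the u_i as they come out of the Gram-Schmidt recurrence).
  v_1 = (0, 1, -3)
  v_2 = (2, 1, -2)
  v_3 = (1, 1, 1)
Orthogonal basis:
  u_1 = (0, 1, -3)
  u_2 = (2, 3/10, 1/10)
  u_3 = (-7/41, 42/41, 14/41)

Apply the Gram-Schmidt recurrence
  u_1 = v_1
  u_i = v_i − Σ_{j<i} ((v_i · u_j) / (u_j · u_j)) · u_j.

Step by step this gives:
  u_1 = (0, 1, -3)
  u_2 = (2, 3/10, 1/10)
  u_3 = (-7/41, 42/41, 14/41)

Orthogonality check:
  u_2 · u_1 = 0 (should be 0)
  u_3 · u_1 = 0 (should be 0)
  u_3 · u_2 = 0 (should be 0)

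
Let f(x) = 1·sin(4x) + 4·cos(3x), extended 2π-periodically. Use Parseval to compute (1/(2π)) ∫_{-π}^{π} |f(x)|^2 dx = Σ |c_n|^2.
Σ |c_n|^2 = 17/2

Expand |f|^2 and use orthogonality of {sin(nx), cos(mx)} on [-π, π]:
  ∫_{-π}^{π} sin(nx)^2 dx = π, ∫ cos(mx)^2 dx = π, and cross terms integrate to 0.
So ∫_{-π}^{π} f(x)^2 dx = 1^2 · π + 4^2 · π = (1 + 16)π.
Divide by 2π: (1 + 16)/2 = 17/2.
By Parseval, this equals Σ |c_n|^2.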